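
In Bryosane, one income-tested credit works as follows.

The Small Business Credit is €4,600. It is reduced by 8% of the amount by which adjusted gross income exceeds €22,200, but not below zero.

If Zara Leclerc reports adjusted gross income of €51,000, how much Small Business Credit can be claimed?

Small Business Credit: 8% of the €28,800 excess over €22,200 is €2,304; credit = €4,600 − €2,304 = €2,296.

€2,296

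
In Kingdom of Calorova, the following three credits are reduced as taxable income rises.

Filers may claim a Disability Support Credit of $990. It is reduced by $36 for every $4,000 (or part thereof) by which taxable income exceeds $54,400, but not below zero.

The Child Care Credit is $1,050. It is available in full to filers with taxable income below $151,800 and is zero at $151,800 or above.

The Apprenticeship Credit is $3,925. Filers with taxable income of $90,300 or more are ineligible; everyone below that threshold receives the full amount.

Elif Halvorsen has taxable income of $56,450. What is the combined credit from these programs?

Disability Support Credit: income exceeds $54,400 by $2,050, which is 1 full-or-partial $4,000 increment; reduction = 1 × $36 = $36, leaving $954.
Child Care Credit: $56,450 is below the $151,800 cutoff, so the full $1,050 applies.
Apprenticeship Credit: $56,450 is below the $90,300 cutoff, so the full $3,925 applies.
Total: $954 + $1,050 + $3,925 = $5,929.

$5,929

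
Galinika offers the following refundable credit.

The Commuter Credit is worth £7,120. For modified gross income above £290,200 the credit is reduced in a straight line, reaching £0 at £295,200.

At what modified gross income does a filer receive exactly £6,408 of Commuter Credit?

£6,408 is 6,408/7,120 of the full £7,120, so 712/7,120 of the £5,000 range has been used: income = £290,200 + £5,000 × 712/7,120 = £290,700.

£290,700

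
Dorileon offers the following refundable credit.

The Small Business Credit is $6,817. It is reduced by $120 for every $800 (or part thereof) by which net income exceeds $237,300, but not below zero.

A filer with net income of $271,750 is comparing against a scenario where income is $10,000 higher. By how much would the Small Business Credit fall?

At $271,750 — income exceeds $237,300 by $34,450, which is 44 full-or-partial $800 increments; reduction = 44 × $120 = $5,280, leaving $1,537.
At $281,750 — income exceeds $237,300 by $44,450, which is 56 full-or-partial $800 increments; reduction = 56 × $120 = $6,720, leaving $97.
Lost: $1,537 − $97 = $1,440.

$1,440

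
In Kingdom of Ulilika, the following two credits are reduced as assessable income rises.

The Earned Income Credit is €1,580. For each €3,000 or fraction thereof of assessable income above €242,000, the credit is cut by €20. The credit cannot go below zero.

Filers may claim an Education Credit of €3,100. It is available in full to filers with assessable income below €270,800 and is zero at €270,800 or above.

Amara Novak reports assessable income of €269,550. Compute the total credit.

Earned Income Credit: income exceeds €242,000 by €27,550, which is 10 full-or-partial €3,000 increments; reduction = 10 × €20 = €200, leaving €1,380.
Education Credit: €269,550 is below the €270,800 cutoff, so the full €3,100 applies.
Total: €1,380 + €3,100 = €4,480.

€4,480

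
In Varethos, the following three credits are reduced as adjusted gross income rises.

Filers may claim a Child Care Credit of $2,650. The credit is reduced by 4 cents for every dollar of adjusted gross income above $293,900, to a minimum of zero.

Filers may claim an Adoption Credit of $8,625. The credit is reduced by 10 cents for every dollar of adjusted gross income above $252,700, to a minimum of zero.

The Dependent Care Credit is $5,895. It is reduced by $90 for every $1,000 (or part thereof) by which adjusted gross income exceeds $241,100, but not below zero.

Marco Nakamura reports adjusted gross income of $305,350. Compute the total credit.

Child Care Credit: 4% of the $11,450 excess over $293,900 is $458; credit = $2,650 − $458 = $2,192.
Adoption Credit: 10% of the $52,650 excess over $252,700 is $5,265; credit = $8,625 − $5,265 = $3,360.
Dependent Care Credit: income exceeds $241,100 by $64,250, which is 65 full-or-partial $1,000 increments; reduction = 65 × $90 = $5,850, leaving $45.
Total: $2,192 + $3,360 + $45 = $5,597.

$5,597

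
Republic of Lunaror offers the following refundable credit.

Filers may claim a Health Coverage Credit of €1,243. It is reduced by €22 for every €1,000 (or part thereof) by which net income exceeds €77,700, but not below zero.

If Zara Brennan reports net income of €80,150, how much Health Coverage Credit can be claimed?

€1,177

Health Coverage Credit: income exceeds €77,700 by €2,450, which is 3 full-or-partial €1,000 increments; reduction = 3 × €22 = €66, leaving €1,177.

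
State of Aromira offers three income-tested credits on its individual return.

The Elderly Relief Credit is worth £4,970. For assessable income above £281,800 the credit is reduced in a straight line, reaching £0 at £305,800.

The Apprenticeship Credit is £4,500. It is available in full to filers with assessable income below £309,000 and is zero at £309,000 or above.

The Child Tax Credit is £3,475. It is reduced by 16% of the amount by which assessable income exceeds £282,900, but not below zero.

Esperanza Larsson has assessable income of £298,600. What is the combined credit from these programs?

£6,954

Elderly Relief Credit: £298,600 is £16,800 into a £24,000 phase-out range, leaving 7,200/24,000 of the credit: £4,970 × 7,200/24,000 = £1,491.
Apprenticeship Credit: £298,600 is below the £309,000 cutoff, so the full £4,500 applies.
Child Tax Credit: 16% of the £15,700 excess over £282,900 is £2,512; credit = £3,475 − £2,512 = £963.
Total: £1,491 + £4,500 + £963 = £6,954.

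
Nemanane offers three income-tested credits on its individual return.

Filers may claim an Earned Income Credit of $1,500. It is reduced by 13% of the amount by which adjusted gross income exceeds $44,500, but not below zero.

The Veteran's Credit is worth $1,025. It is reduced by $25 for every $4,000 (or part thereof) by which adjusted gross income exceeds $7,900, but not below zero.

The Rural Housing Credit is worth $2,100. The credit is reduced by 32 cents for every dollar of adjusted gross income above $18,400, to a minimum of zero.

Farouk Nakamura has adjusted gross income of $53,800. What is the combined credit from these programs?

Earned Income Credit: 13% of the $9,300 excess over $44,500 is $1,209; credit = $1,500 − $1,209 = $291.
Veteran's Credit: income exceeds $7,900 by $45,900, which is 12 full-or-partial $4,000 increments; reduction = 12 × $25 = $300, leaving $725.
Rural Housing Credit: 32% of the $35,400 excess over $18,400 is $11,328 ≥ base, so the credit is $0.
Total: $291 + $725 + $0 = $1,016.

$1,016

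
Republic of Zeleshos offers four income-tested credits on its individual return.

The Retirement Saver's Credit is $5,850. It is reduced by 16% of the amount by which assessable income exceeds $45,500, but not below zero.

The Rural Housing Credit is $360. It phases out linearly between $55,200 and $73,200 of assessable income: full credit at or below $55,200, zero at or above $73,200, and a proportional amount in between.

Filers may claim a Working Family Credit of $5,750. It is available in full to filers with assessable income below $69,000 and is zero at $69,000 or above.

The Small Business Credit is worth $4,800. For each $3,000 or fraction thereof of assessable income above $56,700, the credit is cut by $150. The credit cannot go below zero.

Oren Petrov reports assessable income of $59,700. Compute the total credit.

$14,248

Retirement Saver's Credit: 16% of the $14,200 excess over $45,500 is $2,272; credit = $5,850 − $2,272 = $3,578.
Rural Housing Credit: $59,700 is $4,500 into a $18,000 phase-out range, leaving 13,500/18,000 of the credit: $360 × 13,500/18,000 = $270.
Working Family Credit: $59,700 is below the $69,000 cutoff, so the full $5,750 applies.
Small Business Credit: income exceeds $56,700 by $3,000, which is 1 full-or-partial $3,000 increment; reduction = 1 × $150 = $150, leaving $4,650.
Total: $3,578 + $270 + $5,750 + $4,650 = $14,248.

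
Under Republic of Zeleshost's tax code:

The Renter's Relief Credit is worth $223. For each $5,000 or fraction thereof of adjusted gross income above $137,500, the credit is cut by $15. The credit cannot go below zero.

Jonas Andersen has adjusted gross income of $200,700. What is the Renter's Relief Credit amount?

Renter's Relief Credit: income exceeds $137,500 by $63,200, which is 13 full-or-partial $5,000 increments; reduction = 13 × $15 = $195, leaving $28.

$28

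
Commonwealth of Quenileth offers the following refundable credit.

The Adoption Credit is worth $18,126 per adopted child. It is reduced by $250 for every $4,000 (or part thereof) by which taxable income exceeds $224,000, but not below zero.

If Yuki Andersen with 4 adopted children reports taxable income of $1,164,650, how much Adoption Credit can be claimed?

$13,504

Adoption Credit: base = 4 × $18,126 = $72,504. income exceeds $224,000 by $940,650, which is 236 full-or-partial $4,000 increments; reduction = 236 × $250 = $59,000, leaving $13,504.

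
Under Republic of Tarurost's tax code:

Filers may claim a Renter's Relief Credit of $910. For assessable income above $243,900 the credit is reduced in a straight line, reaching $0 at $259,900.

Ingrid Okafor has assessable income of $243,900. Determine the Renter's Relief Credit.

Renter's Relief Credit: $243,900 is at or below the $243,900 threshold, so the full $910 applies.

$910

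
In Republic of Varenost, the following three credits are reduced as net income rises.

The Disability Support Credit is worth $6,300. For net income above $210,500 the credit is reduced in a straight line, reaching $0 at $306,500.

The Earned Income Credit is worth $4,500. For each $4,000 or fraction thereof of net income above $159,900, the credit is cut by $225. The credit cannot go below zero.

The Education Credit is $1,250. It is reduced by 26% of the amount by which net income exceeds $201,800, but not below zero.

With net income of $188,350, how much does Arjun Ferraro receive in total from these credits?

$10,250

Disability Support Credit: $188,350 is at or below the $210,500 threshold, so the full $6,300 applies.
Earned Income Credit: income exceeds $159,900 by $28,450, which is 8 full-or-partial $4,000 increments; reduction = 8 × $225 = $1,800, leaving $2,700.
Education Credit: $188,350 is at or below the $201,800 threshold, so the full $1,250 applies.
Total: $6,300 + $2,700 + $1,250 = $10,250.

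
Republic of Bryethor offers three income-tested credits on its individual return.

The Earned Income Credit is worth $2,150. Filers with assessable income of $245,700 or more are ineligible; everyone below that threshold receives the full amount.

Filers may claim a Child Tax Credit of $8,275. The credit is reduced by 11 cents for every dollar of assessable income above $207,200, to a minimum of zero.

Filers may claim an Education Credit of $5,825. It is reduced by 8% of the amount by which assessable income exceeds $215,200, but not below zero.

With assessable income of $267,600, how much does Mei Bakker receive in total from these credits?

Earned Income Credit: $267,600 meets or exceeds the $245,700 cutoff, so the credit is $0.
Child Tax Credit: 11% of the $60,400 excess over $207,200 is $6,644; credit = $8,275 − $6,644 = $1,631.
Education Credit: 8% of the $52,400 excess over $215,200 is $4,192; credit = $5,825 − $4,192 = $1,633.
Total: $0 + $1,631 + $1,633 = $3,264.

$3,264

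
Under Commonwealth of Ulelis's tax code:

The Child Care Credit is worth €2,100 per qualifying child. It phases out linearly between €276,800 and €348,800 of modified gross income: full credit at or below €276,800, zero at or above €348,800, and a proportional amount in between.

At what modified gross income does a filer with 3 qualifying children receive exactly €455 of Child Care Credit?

Full credit = 3 × €2,100 = €6,300.
€455 is 455/6,300 of the full €6,300, so 5,845/6,300 of the €72,000 range has been used: income = €276,800 + €72,000 × 5,845/6,300 = €343,600.

€343,600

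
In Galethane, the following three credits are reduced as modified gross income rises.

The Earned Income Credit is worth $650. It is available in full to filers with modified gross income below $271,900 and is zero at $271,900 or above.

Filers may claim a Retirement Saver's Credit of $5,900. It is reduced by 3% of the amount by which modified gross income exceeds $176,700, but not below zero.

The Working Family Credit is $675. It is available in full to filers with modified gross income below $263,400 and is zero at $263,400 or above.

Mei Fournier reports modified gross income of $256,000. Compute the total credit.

Earned Income Credit: $256,000 is below the $271,900 cutoff, so the full $650 applies.
Retirement Saver's Credit: 3% of the $79,300 excess over $176,700 is $2,379; credit = $5,900 − $2,379 = $3,521.
Working Family Credit: $256,000 is below the $263,400 cutoff, so the full $675 applies.
Total: $650 + $3,521 + $675 = $4,846.

$4,846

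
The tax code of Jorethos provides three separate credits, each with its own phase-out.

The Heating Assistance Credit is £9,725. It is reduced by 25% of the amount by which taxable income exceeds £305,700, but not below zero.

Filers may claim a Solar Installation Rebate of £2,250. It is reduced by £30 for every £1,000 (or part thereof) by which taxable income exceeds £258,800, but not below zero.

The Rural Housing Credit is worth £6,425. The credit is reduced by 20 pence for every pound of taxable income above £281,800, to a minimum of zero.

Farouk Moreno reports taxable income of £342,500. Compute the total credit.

£525

Heating Assistance Credit: 25% of the £36,800 excess over £305,700 is £9,200; credit = £9,725 − £9,200 = £525.
Solar Installation Rebate: income exceeds £258,800 by £83,700 → 84 increments × £30 = £2,520 ≥ base, so the credit is £0.
Rural Housing Credit: 20% of the £60,700 excess over £281,800 is £12,140 ≥ base, so the credit is £0.
Total: £525 + £0 + £0 = £525.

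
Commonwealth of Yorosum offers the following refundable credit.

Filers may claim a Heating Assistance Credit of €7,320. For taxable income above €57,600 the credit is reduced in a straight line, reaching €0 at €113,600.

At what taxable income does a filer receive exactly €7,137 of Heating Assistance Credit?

€59,000

€7,137 is 7,137/7,320 of the full €7,320, so 183/7,320 of the €56,000 range has been used: income = €57,600 + €56,000 × 183/7,320 = €59,000.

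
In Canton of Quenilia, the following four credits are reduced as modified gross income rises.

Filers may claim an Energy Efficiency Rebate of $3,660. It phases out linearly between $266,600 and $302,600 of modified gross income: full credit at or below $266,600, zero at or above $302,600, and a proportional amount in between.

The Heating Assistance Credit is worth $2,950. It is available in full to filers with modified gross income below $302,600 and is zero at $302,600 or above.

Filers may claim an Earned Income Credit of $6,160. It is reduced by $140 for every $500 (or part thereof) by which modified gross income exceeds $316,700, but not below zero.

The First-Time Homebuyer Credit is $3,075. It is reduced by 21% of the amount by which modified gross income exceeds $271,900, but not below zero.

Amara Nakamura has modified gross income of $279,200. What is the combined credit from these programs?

Energy Efficiency Rebate: $279,200 is $12,600 into a $36,000 phase-out range, leaving 23,400/36,000 of the credit: $3,660 × 23,400/36,000 = $2,379.
Heating Assistance Credit: $279,200 is below the $302,600 cutoff, so the full $2,950 applies.
Earned Income Credit: $279,200 is at or below the $316,700 threshold, so the full $6,160 applies.
First-Time Homebuyer Credit: 21% of the $7,300 excess over $271,900 is $1,533; credit = $3,075 − $1,533 = $1,542.
Total: $2,379 + $2,950 + $6,160 + $1,542 = $13,031.

$13,031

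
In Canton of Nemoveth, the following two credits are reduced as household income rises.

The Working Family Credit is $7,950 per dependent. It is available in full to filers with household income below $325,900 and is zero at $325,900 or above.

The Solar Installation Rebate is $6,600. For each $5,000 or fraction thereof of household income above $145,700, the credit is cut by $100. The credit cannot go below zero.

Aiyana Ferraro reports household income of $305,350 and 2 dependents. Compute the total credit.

Working Family Credit: base = 2 × $7,950 = $15,900. $305,350 is below the $325,900 cutoff, so the full $15,900 applies.
Solar Installation Rebate: income exceeds $145,700 by $159,650, which is 32 full-or-partial $5,000 increments; reduction = 32 × $100 = $3,200, leaving $3,400.
Total: $15,900 + $3,400 = $19,300.

$19,300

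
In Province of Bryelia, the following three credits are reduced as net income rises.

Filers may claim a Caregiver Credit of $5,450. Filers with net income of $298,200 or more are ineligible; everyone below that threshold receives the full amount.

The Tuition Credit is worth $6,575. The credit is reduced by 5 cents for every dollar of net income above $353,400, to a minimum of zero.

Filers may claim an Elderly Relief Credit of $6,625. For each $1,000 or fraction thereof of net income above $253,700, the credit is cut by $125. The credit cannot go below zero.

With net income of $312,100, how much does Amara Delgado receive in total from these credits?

Caregiver Credit: $312,100 meets or exceeds the $298,200 cutoff, so the credit is $0.
Tuition Credit: $312,100 is at or below the $353,400 threshold, so the full $6,575 applies.
Elderly Relief Credit: income exceeds $253,700 by $58,400 → 59 increments × $125 = $7,375 ≥ base, so the credit is $0.
Total: $0 + $6,575 + $0 = $6,575.

$6,575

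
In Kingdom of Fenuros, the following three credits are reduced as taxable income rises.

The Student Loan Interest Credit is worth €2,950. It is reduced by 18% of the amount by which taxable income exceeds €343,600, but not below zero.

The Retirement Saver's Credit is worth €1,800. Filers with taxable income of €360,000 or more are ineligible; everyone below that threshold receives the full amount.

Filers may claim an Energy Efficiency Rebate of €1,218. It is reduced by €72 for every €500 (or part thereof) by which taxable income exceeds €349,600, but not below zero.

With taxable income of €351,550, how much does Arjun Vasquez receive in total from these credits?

€4,249

Student Loan Interest Credit: 18% of the €7,950 excess over €343,600 is €1,431; credit = €2,950 − €1,431 = €1,519.
Retirement Saver's Credit: €351,550 is below the €360,000 cutoff, so the full €1,800 applies.
Energy Efficiency Rebate: income exceeds €349,600 by €1,950, which is 4 full-or-partial €500 increments; reduction = 4 × €72 = €288, leaving €930.
Total: €1,519 + €1,800 + €930 = €4,249.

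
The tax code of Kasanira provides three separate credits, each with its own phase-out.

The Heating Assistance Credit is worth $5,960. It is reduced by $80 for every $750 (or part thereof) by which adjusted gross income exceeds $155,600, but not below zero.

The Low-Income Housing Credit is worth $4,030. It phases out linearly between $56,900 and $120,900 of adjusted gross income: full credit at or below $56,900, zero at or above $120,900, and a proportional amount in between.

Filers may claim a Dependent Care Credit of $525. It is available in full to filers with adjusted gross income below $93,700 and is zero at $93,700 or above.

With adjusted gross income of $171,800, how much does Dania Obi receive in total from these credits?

Heating Assistance Credit: income exceeds $155,600 by $16,200, which is 22 full-or-partial $750 increments; reduction = 22 × $80 = $1,760, leaving $4,200.
Low-Income Housing Credit: $171,800 is at or above $120,900, so the credit is $0.
Dependent Care Credit: $171,800 meets or exceeds the $93,700 cutoff, so the credit is $0.
Total: $4,200 + $0 + $0 = $4,200.

$4,200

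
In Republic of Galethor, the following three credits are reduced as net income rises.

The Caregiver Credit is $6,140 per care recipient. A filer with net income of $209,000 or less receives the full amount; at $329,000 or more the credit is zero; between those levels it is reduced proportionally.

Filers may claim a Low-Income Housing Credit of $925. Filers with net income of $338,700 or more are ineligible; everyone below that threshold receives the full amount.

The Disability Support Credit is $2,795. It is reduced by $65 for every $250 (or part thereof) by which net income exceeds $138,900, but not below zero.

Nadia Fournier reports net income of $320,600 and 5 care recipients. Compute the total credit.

Caregiver Credit: base = 5 × $6,140 = $30,700. $320,600 is $111,600 into a $120,000 phase-out range, leaving 8,400/120,000 of the credit: $30,700 × 8,400/120,000 = $2,149.
Low-Income Housing Credit: $320,600 is below the $338,700 cutoff, so the full $925 applies.
Disability Support Credit: income exceeds $138,900 by $181,700 → 727 increments × $65 = $47,255 ≥ base, so the credit is $0.
Total: $2,149 + $925 + $0 = $3,074.

$3,074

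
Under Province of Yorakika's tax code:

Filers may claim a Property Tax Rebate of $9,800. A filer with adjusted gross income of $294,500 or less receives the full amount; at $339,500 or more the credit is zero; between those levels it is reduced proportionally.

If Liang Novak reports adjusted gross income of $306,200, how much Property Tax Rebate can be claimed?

Property Tax Rebate: $306,200 is $11,700 into a $45,000 phase-out range, leaving 33,300/45,000 of the credit: $9,800 × 33,300/45,000 = $7,252.

$7,252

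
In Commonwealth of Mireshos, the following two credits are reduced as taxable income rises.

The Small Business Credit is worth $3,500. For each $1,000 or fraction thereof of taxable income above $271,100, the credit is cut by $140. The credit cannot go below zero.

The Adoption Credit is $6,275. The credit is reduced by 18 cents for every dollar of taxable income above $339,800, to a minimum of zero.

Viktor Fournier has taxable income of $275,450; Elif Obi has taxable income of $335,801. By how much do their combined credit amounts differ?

$2,800

Viktor ($275,450): Small Business Credit: income exceeds $271,100 by $4,350, which is 5 full-or-partial $1,000 increments; reduction = 5 × $140 = $700, leaving $2,800. Adoption Credit: $275,450 is at or below the $339,800 threshold, so the full $6,275 applies. total $2,800 + $6,275 = $9,075
Elif ($335,801): Small Business Credit: income exceeds $271,100 by $64,701 → 65 increments × $140 = $9,100 ≥ base, so the credit is $0. Adoption Credit: $335,801 is at or below the $339,800 threshold, so the full $6,275 applies. total $0 + $6,275 = $6,275
Difference: |$9,075 − $6,275| = $2,800.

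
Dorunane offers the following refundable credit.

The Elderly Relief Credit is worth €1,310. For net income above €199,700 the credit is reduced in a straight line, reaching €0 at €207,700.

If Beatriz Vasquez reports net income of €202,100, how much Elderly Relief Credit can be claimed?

Elderly Relief Credit: €202,100 is €2,400 into a €8,000 phase-out range, leaving 5,600/8,000 of the credit: €1,310 × 5,600/8,000 = €917.

€917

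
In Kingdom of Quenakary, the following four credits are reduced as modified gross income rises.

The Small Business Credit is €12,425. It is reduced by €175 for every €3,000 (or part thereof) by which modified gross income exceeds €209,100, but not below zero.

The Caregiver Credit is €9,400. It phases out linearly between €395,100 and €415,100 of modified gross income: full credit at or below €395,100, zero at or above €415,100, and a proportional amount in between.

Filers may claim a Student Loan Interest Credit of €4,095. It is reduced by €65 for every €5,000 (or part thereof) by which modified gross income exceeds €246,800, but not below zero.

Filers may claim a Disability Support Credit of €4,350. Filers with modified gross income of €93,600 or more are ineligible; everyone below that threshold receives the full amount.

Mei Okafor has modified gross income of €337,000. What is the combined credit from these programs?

Small Business Credit: income exceeds €209,100 by €127,900, which is 43 full-or-partial €3,000 increments; reduction = 43 × €175 = €7,525, leaving €4,900.
Caregiver Credit: €337,000 is at or below the €395,100 threshold, so the full €9,400 applies.
Student Loan Interest Credit: income exceeds €246,800 by €90,200, which is 19 full-or-partial €5,000 increments; reduction = 19 × €65 = €1,235, leaving €2,860.
Disability Support Credit: €337,000 meets or exceeds the €93,600 cutoff, so the credit is €0.
Total: €4,900 + €9,400 + €2,860 + €0 = €17,160.

€17,160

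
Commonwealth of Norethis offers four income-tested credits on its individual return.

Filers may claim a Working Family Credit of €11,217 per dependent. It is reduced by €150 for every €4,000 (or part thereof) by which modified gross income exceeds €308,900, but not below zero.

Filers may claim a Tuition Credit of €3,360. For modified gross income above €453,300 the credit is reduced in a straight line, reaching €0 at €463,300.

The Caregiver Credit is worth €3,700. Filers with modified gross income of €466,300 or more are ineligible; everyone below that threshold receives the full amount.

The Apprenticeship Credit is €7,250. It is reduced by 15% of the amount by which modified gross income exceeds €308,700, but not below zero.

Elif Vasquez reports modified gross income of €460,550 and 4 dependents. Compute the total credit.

€43,792

Working Family Credit: base = 4 × €11,217 = €44,868. income exceeds €308,900 by €151,650, which is 38 full-or-partial €4,000 increments; reduction = 38 × €150 = €5,700, leaving €39,168.
Tuition Credit: €460,550 is €7,250 into a €10,000 phase-out range, leaving 2,750/10,000 of the credit: €3,360 × 2,750/10,000 = €924.
Caregiver Credit: €460,550 is below the €466,300 cutoff, so the full €3,700 applies.
Apprenticeship Credit: 15% of the €151,850 excess over €308,700 is €22,777.50 ≥ base, so the credit is €0.
Total: €39,168 + €924 + €3,700 + €0 = €43,792.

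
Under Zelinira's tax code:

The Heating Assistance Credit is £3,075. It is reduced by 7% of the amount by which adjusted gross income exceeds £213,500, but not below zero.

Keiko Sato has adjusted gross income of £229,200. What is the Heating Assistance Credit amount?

£1,976

Heating Assistance Credit: 7% of the £15,700 excess over £213,500 is £1,099; credit = £3,075 − £1,099 = £1,976.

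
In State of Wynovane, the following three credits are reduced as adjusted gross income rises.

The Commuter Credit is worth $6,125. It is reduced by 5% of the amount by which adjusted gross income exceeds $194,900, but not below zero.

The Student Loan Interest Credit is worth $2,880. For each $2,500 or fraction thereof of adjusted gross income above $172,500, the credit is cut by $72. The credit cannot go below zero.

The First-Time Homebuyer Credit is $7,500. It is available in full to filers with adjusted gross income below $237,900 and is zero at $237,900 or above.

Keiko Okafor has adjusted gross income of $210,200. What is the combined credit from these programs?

$14,588

Commuter Credit: 5% of the $15,300 excess over $194,900 is $765; credit = $6,125 − $765 = $5,360.
Student Loan Interest Credit: income exceeds $172,500 by $37,700, which is 16 full-or-partial $2,500 increments; reduction = 16 × $72 = $1,152, leaving $1,728.
First-Time Homebuyer Credit: $210,200 is below the $237,900 cutoff, so the full $7,500 applies.
Total: $5,360 + $1,728 + $7,500 = $14,588.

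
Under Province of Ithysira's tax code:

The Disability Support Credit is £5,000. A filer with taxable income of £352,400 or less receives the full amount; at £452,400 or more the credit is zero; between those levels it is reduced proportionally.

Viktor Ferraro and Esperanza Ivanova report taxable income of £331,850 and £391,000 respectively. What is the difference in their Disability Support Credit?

£1,930

Viktor (£331,850): Disability Support Credit: £331,850 is at or below the £352,400 threshold, so the full £5,000 applies.
Esperanza (£391,000): Disability Support Credit: £391,000 is £38,600 into a £100,000 phase-out range, leaving 61,400/100,000 of the credit: £5,000 × 61,400/100,000 = £3,070.
Difference: |£5,000 − £3,070| = £1,930.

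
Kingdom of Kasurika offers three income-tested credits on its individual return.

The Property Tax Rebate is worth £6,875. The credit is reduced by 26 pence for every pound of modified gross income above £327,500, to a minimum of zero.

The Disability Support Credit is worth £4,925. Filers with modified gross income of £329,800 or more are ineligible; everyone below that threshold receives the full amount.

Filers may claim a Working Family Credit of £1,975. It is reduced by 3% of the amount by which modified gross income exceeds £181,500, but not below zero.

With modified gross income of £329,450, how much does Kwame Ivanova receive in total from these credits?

Property Tax Rebate: 26% of the £1,950 excess over £327,500 is £507; credit = £6,875 − £507 = £6,368.
Disability Support Credit: £329,450 is below the £329,800 cutoff, so the full £4,925 applies.
Working Family Credit: 3% of the £147,950 excess over £181,500 is £4,438.50 ≥ base, so the credit is £0.
Total: £6,368 + £4,925 + £0 = £11,293.

£11,293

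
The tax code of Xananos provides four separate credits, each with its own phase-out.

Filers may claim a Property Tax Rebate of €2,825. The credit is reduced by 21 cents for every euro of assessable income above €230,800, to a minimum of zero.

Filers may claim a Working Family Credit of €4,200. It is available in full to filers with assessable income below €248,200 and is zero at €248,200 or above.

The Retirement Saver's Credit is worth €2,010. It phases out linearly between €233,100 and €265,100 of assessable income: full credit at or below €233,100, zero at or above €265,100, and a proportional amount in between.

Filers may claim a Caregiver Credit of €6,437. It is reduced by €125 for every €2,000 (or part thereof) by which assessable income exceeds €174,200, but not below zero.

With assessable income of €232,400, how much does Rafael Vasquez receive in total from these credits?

€11,386

Property Tax Rebate: 21% of the €1,600 excess over €230,800 is €336; credit = €2,825 − €336 = €2,489.
Working Family Credit: €232,400 is below the €248,200 cutoff, so the full €4,200 applies.
Retirement Saver's Credit: €232,400 is at or below the €233,100 threshold, so the full €2,010 applies.
Caregiver Credit: income exceeds €174,200 by €58,200, which is 30 full-or-partial €2,000 increments; reduction = 30 × €125 = €3,750, leaving €2,687.
Total: €2,489 + €4,200 + €2,010 + €2,687 = €11,386.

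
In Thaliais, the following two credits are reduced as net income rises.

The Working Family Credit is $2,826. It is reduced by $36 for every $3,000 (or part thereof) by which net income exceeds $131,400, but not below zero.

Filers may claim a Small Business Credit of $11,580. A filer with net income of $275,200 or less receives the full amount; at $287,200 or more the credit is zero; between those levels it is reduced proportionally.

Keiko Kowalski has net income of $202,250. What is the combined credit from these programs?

Working Family Credit: income exceeds $131,400 by $70,850, which is 24 full-or-partial $3,000 increments; reduction = 24 × $36 = $864, leaving $1,962.
Small Business Credit: $202,250 is at or below the $275,200 threshold, so the full $11,580 applies.
Total: $1,962 + $11,580 = $13,542.

$13,542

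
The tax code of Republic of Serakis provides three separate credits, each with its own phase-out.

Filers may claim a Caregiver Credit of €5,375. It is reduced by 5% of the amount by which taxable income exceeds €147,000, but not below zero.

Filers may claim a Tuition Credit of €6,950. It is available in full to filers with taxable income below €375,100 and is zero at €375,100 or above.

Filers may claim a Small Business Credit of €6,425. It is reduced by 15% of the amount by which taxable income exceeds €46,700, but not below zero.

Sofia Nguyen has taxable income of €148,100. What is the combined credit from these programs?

Caregiver Credit: 5% of the €1,100 excess over €147,000 is €55; credit = €5,375 − €55 = €5,320.
Tuition Credit: €148,100 is below the €375,100 cutoff, so the full €6,950 applies.
Small Business Credit: 15% of the €101,400 excess over €46,700 is €15,210 ≥ base, so the credit is €0.
Total: €5,320 + €6,950 + €0 = €12,270.

€12,270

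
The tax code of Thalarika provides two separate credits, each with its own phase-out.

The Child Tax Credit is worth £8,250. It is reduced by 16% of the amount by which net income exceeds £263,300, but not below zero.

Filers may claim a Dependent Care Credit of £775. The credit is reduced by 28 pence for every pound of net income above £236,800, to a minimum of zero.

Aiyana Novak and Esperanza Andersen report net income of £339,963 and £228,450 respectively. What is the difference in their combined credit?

£9,025

Aiyana (£339,963): Child Tax Credit: 16% of the £76,663 excess over £263,300 is £12,266.08 ≥ base, so the credit is £0. Dependent Care Credit: 28% of the £103,163 excess over £236,800 is £28,885.64 ≥ base, so the credit is £0. total £0 + £0 = £0
Esperanza (£228,450): Child Tax Credit: £228,450 is at or below the £263,300 threshold, so the full £8,250 applies. Dependent Care Credit: £228,450 is at or below the £236,800 threshold, so the full £775 applies. total £8,250 + £775 = £9,025
Difference: |£0 − £9,025| = £9,025.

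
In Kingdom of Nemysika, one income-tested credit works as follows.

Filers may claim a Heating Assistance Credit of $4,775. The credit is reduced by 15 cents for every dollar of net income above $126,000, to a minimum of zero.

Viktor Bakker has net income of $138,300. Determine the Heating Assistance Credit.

Heating Assistance Credit: 15% of the $12,300 excess over $126,000 is $1,845; credit = $4,775 − $1,845 = $2,930.

$2,930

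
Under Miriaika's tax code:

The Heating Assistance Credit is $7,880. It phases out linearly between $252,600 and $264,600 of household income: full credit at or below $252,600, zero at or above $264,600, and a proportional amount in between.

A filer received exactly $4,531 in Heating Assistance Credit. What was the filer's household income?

$257,700

$4,531 is 4,531/7,880 of the full $7,880, so 3,349/7,880 of the $12,000 range has been used: income = $252,600 + $12,000 × 3,349/7,880 = $257,700.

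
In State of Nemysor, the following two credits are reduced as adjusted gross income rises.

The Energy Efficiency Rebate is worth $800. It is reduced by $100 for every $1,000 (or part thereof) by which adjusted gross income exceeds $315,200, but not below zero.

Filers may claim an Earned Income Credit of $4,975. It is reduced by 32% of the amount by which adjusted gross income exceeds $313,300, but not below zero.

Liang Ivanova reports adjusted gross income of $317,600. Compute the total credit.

Energy Efficiency Rebate: income exceeds $315,200 by $2,400, which is 3 full-or-partial $1,000 increments; reduction = 3 × $100 = $300, leaving $500.
Earned Income Credit: 32% of the $4,300 excess over $313,300 is $1,376; credit = $4,975 − $1,376 = $3,599.
Total: $500 + $3,599 = $4,099.

$4,099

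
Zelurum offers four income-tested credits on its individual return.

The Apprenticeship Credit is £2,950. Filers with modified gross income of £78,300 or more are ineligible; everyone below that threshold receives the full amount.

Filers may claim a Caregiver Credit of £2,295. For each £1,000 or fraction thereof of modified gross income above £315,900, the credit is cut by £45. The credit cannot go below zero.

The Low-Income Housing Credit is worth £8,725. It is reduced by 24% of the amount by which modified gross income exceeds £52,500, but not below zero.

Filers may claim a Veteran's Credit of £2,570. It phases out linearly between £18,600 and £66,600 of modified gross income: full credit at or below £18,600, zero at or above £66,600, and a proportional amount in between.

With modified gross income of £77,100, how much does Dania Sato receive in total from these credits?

Apprenticeship Credit: £77,100 is below the £78,300 cutoff, so the full £2,950 applies.
Caregiver Credit: £77,100 is at or below the £315,900 threshold, so the full £2,295 applies.
Low-Income Housing Credit: 24% of the £24,600 excess over £52,500 is £5,904; credit = £8,725 − £5,904 = £2,821.
Veteran's Credit: £77,100 is at or above £66,600, so the credit is £0.
Total: £2,950 + £2,295 + £2,821 + £0 = £8,066.

£8,066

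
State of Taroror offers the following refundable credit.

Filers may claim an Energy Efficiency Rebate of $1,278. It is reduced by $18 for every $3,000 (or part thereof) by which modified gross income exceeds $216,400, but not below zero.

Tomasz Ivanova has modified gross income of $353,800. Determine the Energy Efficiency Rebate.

Energy Efficiency Rebate: income exceeds $216,400 by $137,400, which is 46 full-or-partial $3,000 increments; reduction = 46 × $18 = $828, leaving $450.

$450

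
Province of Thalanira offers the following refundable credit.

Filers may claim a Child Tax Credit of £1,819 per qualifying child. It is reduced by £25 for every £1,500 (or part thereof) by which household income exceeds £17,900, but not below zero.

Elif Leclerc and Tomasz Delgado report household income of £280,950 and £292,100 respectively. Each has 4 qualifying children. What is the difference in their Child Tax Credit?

£175

Elif (£280,950): Child Tax Credit: base = 4 × £1,819 = £7,276. income exceeds £17,900 by £263,050, which is 176 full-or-partial £1,500 increments; reduction = 176 × £25 = £4,400, leaving £2,876.
Tomasz (£292,100): Child Tax Credit: base = 4 × £1,819 = £7,276. income exceeds £17,900 by £274,200, which is 183 full-or-partial £1,500 increments; reduction = 183 × £25 = £4,575, leaving £2,701.
Difference: |£2,876 − £2,701| = £175.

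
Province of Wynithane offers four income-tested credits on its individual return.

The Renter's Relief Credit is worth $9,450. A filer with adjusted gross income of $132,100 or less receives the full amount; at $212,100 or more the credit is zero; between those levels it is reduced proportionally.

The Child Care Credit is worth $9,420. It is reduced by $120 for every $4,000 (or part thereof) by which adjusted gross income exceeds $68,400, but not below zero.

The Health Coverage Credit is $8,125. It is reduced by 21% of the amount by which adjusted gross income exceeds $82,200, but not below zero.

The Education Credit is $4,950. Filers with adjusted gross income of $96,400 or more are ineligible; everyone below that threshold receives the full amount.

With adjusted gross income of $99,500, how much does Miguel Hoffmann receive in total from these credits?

$22,402

Renter's Relief Credit: $99,500 is at or below the $132,100 threshold, so the full $9,450 applies.
Child Care Credit: income exceeds $68,400 by $31,100, which is 8 full-or-partial $4,000 increments; reduction = 8 × $120 = $960, leaving $8,460.
Health Coverage Credit: 21% of the $17,300 excess over $82,200 is $3,633; credit = $8,125 − $3,633 = $4,492.
Education Credit: $99,500 meets or exceeds the $96,400 cutoff, so the credit is $0.
Total: $9,450 + $8,460 + $4,492 + $0 = $22,402.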